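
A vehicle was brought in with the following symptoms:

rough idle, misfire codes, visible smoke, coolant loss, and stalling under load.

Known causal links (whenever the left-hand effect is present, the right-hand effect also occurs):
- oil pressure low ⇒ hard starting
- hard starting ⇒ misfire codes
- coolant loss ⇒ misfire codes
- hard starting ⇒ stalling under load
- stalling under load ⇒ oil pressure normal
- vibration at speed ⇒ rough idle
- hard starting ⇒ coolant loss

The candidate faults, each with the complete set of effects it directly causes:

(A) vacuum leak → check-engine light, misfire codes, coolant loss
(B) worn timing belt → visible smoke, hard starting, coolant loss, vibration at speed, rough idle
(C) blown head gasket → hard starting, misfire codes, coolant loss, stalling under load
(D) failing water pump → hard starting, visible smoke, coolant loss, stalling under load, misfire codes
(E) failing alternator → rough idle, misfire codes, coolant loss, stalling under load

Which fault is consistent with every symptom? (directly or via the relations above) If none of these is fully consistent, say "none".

B

Checking each candidate against the observations:
(A) vacuum leak — rough idle -; misfire codes +; visible smoke -; coolant loss +; stalling under load -
(B) worn timing belt — accounts for every observation (misfire codes through hard starting → misfire codes)
(C) blown head gasket — rough idle -; misfire codes +; visible smoke -; coolant loss +; stalling under load +
(D) failing water pump — does not account for rough idle
(E) failing alternator — does not account for visible smoke
Only (B) is consistent with every observation.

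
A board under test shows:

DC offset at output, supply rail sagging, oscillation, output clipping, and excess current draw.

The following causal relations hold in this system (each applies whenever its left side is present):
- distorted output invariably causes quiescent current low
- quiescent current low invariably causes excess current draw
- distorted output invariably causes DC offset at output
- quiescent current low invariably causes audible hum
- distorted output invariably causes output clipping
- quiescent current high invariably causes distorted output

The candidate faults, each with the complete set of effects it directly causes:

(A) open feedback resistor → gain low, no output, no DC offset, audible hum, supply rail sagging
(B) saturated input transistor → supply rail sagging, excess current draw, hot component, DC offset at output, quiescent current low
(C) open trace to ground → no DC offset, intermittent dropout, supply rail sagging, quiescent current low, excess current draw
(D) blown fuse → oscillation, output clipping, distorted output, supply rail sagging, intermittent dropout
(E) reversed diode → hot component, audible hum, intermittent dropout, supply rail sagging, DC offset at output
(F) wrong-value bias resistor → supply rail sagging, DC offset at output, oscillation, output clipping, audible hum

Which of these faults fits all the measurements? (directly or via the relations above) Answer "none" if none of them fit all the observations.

Testing each hypothesis:
(A) open feedback resistor — fails on DC offset at output, oscillation, output clipping, excess current draw (predicts no DC offset, not DC offset at output)
(B) saturated input transistor — DC offset at output ✓; supply rail sagging ✓; oscillation ✗; output clipping ✗; excess current draw ✓
(C) open trace to ground — fails on DC offset at output, oscillation, output clipping (predicts no DC offset, not DC offset at output)
(D) blown fuse — accounts for every observation (DC offset at output through distorted output → DC offset at output)
(E) reversed diode — DC offset at output ✓; supply rail sagging ✓; oscillation ✗; output clipping ✗; excess current draw ✗
(F) wrong-value bias resistor — DC offset at output ✓; supply rail sagging ✓; oscillation ✓; output clipping ✓; excess current draw ✗
Only (D) is consistent with every observation.

D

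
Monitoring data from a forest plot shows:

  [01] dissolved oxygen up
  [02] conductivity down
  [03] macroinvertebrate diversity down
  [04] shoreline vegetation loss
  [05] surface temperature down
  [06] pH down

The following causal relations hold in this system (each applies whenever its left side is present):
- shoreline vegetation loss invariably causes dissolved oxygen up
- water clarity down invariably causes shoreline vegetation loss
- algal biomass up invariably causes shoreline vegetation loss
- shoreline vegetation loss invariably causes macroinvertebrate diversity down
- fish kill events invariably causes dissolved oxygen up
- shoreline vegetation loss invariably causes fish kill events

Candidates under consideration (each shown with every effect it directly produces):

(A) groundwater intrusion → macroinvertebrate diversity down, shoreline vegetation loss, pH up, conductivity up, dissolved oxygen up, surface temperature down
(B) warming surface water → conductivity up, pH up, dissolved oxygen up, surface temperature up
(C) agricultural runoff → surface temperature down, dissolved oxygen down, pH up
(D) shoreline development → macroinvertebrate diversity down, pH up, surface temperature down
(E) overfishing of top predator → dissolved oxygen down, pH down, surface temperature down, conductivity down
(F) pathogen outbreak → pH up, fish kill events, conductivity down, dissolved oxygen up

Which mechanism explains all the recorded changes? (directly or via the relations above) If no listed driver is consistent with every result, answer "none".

Per-candidate check:
(A) groundwater intrusion — fails on conductivity down, pH down (predicts conductivity up, not conductivity down; predicts pH up, not pH down)
(B) warming surface water — dissolved oxygen up ✓; conductivity down ✗; macroinvertebrate diversity down ✗; shoreline vegetation loss ✗; surface temperature down ✗; pH down ✗
(C) agricultural runoff — fails on dissolved oxygen up, conductivity down, macroinvertebrate diversity down, shoreline vegetation loss, pH down (predicts dissolved oxygen down, not dissolved oxygen up; predicts pH up, not pH down)
(D) shoreline development — fails on dissolved oxygen up, conductivity down, shoreline vegetation loss, pH down (predicts pH up, not pH down)
(E) overfishing of top predator — dissolved oxygen up ✗; conductivity down ✓; macroinvertebrate diversity down ✗; shoreline vegetation loss ✗; surface temperature down ✓; pH down ✓
(F) pathogen outbreak — dissolved oxygen up ✓; conductivity down ✓; macroinvertebrate diversity down ✗; shoreline vegetation loss ✗; surface temperature down ✗; pH down ✗
None of the listed candidates fits everything.

none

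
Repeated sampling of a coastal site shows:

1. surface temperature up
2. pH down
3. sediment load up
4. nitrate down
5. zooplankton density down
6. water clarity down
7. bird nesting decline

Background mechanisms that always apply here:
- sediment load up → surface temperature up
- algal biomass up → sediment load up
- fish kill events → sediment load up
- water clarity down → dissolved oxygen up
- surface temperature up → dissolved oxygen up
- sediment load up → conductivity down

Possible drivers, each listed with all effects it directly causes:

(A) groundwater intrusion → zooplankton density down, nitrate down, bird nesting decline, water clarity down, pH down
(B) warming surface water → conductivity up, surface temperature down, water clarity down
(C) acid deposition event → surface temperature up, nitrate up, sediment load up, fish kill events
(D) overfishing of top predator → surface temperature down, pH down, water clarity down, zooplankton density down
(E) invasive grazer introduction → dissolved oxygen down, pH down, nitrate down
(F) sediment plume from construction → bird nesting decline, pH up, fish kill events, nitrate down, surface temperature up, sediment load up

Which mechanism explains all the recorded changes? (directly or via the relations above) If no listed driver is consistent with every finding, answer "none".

none

Checking each candidate against the observations:
(A) groundwater intrusion — surface temperature up NO; pH down yes; sediment load up NO; nitrate down yes; zooplankton density down yes; water clarity down yes; bird nesting decline yes
(B) warming surface water — fails on surface temperature up, pH down, sediment load up, nitrate down, zooplankton density down, bird nesting decline (predicts surface temperature down, not surface temperature up)
(C) acid deposition event — fails on pH down, nitrate down, zooplankton density down, water clarity down, bird nesting decline (predicts nitrate up, not nitrate down)
(D) overfishing of top predator — surface temperature up NO; pH down yes; sediment load up NO; nitrate down NO; zooplankton density down yes; water clarity down yes; bird nesting decline NO
(E) invasive grazer introduction — surface temperature up NO; pH down yes; sediment load up NO; nitrate down yes; zooplankton density down NO; water clarity down NO; bird nesting decline NO
(F) sediment plume from construction — surface temperature up yes; pH down NO; sediment load up yes; nitrate down yes; zooplankton density down NO; water clarity down NO; bird nesting decline yes
No candidate is consistent with all observations.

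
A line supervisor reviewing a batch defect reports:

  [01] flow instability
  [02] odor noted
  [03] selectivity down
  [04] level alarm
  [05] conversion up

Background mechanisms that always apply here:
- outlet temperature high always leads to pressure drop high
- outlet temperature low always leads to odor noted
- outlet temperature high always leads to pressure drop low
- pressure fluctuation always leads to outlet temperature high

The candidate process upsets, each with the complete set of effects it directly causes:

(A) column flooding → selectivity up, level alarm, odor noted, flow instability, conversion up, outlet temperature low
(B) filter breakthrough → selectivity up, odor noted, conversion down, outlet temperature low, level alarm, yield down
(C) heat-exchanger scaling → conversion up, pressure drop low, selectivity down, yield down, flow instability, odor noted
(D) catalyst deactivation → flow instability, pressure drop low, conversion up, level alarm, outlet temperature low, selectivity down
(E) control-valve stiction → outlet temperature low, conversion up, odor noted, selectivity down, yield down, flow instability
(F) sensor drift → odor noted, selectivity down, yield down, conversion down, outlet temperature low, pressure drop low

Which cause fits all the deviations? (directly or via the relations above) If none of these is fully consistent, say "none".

Testing each hypothesis:
(A) column flooding — flow instability match; odor noted match; selectivity down miss; level alarm match; conversion up match
(B) filter breakthrough — fails on flow instability, selectivity down, conversion up (predicts selectivity up, not selectivity down; predicts conversion down, not conversion up)
(C) heat-exchanger scaling — does not account for level alarm
(D) catalyst deactivation — flow instability match; odor noted match (via outlet temperature low → odor noted); selectivity down match; level alarm match; conversion up match
(E) control-valve stiction — flow instability match; odor noted match; selectivity down match; level alarm miss; conversion up match
(F) sensor drift — flow instability miss; odor noted match; selectivity down match; level alarm miss; conversion up miss
(D) is the only candidate with no mismatches.

D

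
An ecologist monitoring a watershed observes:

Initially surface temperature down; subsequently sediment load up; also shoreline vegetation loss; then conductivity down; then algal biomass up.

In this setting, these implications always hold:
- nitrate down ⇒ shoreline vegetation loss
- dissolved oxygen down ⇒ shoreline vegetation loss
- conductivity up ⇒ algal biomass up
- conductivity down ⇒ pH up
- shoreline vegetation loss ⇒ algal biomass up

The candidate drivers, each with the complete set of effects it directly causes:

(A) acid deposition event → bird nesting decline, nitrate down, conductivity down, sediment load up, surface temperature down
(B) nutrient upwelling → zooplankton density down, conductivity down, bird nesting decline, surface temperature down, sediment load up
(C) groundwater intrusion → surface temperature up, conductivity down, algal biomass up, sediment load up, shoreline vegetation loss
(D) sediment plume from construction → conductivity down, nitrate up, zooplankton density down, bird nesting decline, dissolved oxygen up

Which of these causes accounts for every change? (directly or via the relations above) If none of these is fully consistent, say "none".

For each candidate, compare predicted effects to what was observed:
(A) acid deposition event — surface temperature down match; sediment load up match; shoreline vegetation loss match (via nitrate down → shoreline vegetation loss); conductivity down match; algal biomass up match (via nitrate down → shoreline vegetation loss → algal biomass up)
(B) nutrient upwelling — does not account for shoreline vegetation loss, algal biomass up
(C) groundwater intrusion — fails on surface temperature down (predicts surface temperature up, not surface temperature down)
(D) sediment plume from construction — does not account for surface temperature down, sediment load up, shoreline vegetation loss, algal biomass up
(A) is the only candidate with no mismatches.

A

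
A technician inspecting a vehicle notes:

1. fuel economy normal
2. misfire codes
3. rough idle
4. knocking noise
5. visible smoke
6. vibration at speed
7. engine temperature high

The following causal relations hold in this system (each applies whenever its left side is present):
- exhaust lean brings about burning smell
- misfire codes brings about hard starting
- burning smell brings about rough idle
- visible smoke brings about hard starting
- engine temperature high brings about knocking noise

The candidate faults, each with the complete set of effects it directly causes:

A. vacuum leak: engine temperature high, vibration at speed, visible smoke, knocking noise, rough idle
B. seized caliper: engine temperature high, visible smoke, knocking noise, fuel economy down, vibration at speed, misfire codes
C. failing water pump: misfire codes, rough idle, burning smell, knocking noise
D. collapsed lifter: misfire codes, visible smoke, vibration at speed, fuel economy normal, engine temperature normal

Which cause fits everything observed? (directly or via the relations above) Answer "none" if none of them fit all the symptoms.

none

Testing each hypothesis:
(A) vacuum leak — does not account for fuel economy normal, misfire codes
(B) seized caliper — fuel economy normal -; misfire codes +; rough idle -; knocking noise +; visible smoke +; vibration at speed +; engine temperature high +
(C) failing water pump — fuel economy normal -; misfire codes +; rough idle +; knocking noise +; visible smoke -; vibration at speed -; engine temperature high -
(D) collapsed lifter — fuel economy normal +; misfire codes +; rough idle -; knocking noise -; visible smoke +; vibration at speed +; engine temperature high -
No candidate is consistent with all observations.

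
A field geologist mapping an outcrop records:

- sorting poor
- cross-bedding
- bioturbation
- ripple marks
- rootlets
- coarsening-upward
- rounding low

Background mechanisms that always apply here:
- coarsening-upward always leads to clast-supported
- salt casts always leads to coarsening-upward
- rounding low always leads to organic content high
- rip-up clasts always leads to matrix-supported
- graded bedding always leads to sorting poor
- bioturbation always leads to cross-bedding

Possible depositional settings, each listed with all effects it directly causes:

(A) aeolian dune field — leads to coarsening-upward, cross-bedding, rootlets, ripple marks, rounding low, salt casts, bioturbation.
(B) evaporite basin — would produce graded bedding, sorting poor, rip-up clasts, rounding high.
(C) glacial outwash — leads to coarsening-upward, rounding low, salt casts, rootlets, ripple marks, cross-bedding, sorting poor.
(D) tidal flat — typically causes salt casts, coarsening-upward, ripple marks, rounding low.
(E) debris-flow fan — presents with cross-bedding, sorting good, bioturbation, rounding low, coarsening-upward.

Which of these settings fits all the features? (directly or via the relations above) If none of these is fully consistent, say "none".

none

Testing each hypothesis:
(A) aeolian dune field — sorting poor NO; cross-bedding yes; bioturbation yes; ripple marks yes; rootlets yes; coarsening-upward yes; rounding low yes
(B) evaporite basin — sorting poor yes; cross-bedding NO; bioturbation NO; ripple marks NO; rootlets NO; coarsening-upward NO; rounding low NO
(C) glacial outwash — does not account for bioturbation
(D) tidal flat — sorting poor NO; cross-bedding NO; bioturbation NO; ripple marks yes; rootlets NO; coarsening-upward yes; rounding low yes
(E) debris-flow fan — fails on sorting poor, ripple marks, rootlets (predicts sorting good, not sorting poor)
None of the listed candidates fits everything.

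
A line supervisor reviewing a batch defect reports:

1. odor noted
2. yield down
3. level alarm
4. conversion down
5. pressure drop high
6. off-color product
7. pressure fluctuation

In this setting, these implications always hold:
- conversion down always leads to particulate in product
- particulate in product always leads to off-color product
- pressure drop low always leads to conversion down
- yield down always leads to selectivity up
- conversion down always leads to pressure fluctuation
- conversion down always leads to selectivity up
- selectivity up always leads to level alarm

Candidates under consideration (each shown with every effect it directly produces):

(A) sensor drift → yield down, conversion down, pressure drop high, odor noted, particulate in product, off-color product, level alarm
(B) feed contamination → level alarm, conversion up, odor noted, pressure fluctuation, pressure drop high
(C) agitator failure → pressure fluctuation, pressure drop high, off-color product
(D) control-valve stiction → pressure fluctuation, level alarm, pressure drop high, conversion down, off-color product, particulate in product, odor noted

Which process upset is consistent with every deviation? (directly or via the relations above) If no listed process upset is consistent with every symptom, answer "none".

A

Testing each hypothesis:
(A) sensor drift — accounts for every observation (pressure fluctuation through conversion down → pressure fluctuation)
(B) feed contamination — fails on yield down, conversion down, off-color product (predicts conversion up, not conversion down)
(C) agitator failure — does not account for odor noted, yield down, level alarm, conversion down
(D) control-valve stiction — odor noted ✓; yield down ✗; level alarm ✓; conversion down ✓; pressure drop high ✓; off-color product ✓; pressure fluctuation ✓
(A) is the only candidate with no mismatches.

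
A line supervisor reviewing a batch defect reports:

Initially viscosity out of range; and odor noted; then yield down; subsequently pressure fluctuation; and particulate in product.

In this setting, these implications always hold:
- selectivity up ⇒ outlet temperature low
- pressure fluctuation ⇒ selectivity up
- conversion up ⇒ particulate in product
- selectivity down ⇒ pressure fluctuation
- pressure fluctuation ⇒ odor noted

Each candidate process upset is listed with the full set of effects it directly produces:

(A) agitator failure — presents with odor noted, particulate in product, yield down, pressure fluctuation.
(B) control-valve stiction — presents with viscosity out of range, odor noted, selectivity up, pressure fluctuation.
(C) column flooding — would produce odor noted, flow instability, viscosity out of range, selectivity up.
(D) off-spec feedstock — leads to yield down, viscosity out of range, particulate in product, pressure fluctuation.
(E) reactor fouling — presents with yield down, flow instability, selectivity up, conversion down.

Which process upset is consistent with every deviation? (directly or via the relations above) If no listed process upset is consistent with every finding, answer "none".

For each candidate, compare predicted effects to what was observed:
(A) agitator failure — viscosity out of range ✗; odor noted ✓; yield down ✓; pressure fluctuation ✓; particulate in product ✓
(B) control-valve stiction — viscosity out of range ✓; odor noted ✓; yield down ✗; pressure fluctuation ✓; particulate in product ✗
(C) column flooding — does not account for yield down, pressure fluctuation, particulate in product
(D) off-spec feedstock — viscosity out of range ✓; odor noted ✓ (through pressure fluctuation → odor noted); yield down ✓; pressure fluctuation ✓; particulate in product ✓
(E) reactor fouling — viscosity out of range ✗; odor noted ✗; yield down ✓; pressure fluctuation ✗; particulate in product ✗
Only (D) is consistent with every observation.

D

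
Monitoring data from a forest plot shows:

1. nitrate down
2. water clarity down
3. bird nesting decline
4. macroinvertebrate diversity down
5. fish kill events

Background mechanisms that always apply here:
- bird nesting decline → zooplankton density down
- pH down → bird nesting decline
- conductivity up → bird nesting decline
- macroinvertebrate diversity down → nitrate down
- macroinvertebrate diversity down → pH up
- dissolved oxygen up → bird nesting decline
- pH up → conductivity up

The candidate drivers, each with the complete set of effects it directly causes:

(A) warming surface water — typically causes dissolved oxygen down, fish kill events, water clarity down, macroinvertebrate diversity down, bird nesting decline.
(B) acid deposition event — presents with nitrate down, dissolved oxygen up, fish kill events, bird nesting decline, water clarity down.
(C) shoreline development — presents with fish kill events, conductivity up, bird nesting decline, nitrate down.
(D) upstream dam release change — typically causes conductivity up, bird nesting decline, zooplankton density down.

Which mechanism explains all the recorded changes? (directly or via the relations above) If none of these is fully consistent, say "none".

Checking each candidate against the observations:
(A) warming surface water — accounts for every observation (nitrate down through macroinvertebrate diversity down → nitrate down)
(B) acid deposition event — does not account for macroinvertebrate diversity down
(C) shoreline development — nitrate down match; water clarity down miss; bird nesting decline match; macroinvertebrate diversity down miss; fish kill events match
(D) upstream dam release change — nitrate down miss; water clarity down miss; bird nesting decline match; macroinvertebrate diversity down miss; fish kill events miss
(A) is the only candidate with no mismatches.

A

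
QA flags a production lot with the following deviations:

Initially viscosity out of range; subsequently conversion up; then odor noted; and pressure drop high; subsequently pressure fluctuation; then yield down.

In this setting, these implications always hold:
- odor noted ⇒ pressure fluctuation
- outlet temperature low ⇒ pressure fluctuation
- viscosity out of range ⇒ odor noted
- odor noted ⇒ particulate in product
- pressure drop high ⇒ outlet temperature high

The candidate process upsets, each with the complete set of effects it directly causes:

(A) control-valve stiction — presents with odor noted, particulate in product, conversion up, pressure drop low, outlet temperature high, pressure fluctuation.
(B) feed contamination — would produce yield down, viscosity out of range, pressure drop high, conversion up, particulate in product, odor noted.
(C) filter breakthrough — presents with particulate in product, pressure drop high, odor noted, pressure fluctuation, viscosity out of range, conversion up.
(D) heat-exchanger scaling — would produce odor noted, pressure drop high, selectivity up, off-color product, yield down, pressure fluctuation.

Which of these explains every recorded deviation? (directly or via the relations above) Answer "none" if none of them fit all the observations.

B

For each candidate, compare predicted effects to what was observed:
(A) control-valve stiction — fails on viscosity out of range, pressure drop high, yield down (predicts pressure drop low, not pressure drop high)
(B) feed contamination — viscosity out of range yes; conversion up yes; odor noted yes; pressure drop high yes; pressure fluctuation yes (through odor noted → pressure fluctuation); yield down yes
(C) filter breakthrough — viscosity out of range yes; conversion up yes; odor noted yes; pressure drop high yes; pressure fluctuation yes; yield down NO
(D) heat-exchanger scaling — viscosity out of range NO; conversion up NO; odor noted yes; pressure drop high yes; pressure fluctuation yes; yield down yes
(B) alone accounts for all the evidence.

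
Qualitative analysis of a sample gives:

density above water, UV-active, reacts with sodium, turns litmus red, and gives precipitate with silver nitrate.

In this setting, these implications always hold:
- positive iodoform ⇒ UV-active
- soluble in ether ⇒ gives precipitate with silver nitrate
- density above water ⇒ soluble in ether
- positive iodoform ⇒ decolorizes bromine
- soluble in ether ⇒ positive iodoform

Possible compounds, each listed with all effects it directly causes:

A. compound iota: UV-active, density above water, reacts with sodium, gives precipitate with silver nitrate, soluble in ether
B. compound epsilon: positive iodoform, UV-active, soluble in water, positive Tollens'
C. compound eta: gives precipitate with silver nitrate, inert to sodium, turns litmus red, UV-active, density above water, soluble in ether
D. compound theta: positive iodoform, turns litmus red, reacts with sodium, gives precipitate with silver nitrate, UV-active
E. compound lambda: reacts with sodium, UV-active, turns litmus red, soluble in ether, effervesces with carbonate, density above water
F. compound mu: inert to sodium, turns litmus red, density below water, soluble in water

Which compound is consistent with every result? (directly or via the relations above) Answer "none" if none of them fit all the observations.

E

For each candidate, compare predicted effects to what was observed:
(A) compound iota — does not account for turns litmus red
(B) compound epsilon — density above water NO; UV-active yes; reacts with sodium NO; turns litmus red NO; gives precipitate with silver nitrate NO
(C) compound eta — fails on reacts with sodium (predicts inert to sodium, not reacts with sodium)
(D) compound theta — does not account for density above water
(E) compound lambda — accounts for every observation (gives precipitate with silver nitrate through soluble in ether → gives precipitate with silver nitrate)
(F) compound mu — fails on density above water, UV-active, reacts with sodium, gives precipitate with silver nitrate (predicts density below water, not density above water; predicts inert to sodium, not reacts with sodium)
(E) alone accounts for all the evidence.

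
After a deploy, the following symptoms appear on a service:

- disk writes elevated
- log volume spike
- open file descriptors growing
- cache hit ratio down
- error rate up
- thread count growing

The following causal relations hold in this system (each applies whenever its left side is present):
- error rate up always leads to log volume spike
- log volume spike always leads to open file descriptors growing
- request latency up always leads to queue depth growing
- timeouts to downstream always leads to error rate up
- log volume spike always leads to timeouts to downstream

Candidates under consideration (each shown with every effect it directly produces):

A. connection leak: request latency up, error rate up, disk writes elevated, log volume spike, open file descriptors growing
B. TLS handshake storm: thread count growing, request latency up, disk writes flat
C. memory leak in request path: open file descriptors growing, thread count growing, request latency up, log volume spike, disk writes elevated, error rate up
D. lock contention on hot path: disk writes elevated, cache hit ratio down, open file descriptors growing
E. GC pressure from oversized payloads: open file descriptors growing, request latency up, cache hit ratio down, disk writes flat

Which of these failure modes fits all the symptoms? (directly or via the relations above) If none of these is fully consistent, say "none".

For each candidate, compare predicted effects to what was observed:
(A) connection leak — disk writes elevated match; log volume spike match; open file descriptors growing match; cache hit ratio down miss; error rate up match; thread count growing miss
(B) TLS handshake storm — fails on disk writes elevated, log volume spike, open file descriptors growing, cache hit ratio down, error rate up (predicts disk writes flat, not disk writes elevated)
(C) memory leak in request path — does not account for cache hit ratio down
(D) lock contention on hot path — disk writes elevated match; log volume spike miss; open file descriptors growing match; cache hit ratio down match; error rate up miss; thread count growing miss
(E) GC pressure from oversized payloads — disk writes elevated miss; log volume spike miss; open file descriptors growing match; cache hit ratio down match; error rate up miss; thread count growing miss
No candidate is consistent with all observations.

none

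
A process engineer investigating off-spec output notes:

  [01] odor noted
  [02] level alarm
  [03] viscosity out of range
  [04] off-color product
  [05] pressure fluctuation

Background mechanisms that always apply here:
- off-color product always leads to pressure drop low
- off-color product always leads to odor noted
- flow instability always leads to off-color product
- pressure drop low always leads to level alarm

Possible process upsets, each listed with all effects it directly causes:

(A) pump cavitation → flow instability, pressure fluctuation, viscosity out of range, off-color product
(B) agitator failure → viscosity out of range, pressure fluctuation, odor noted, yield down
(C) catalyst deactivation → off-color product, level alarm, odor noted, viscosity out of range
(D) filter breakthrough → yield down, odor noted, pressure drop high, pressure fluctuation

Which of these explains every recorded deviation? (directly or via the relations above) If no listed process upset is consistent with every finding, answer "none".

A

Per-candidate check:
(A) pump cavitation — accounts for every observation (odor noted via off-color product → odor noted)
(B) agitator failure — odor noted +; level alarm -; viscosity out of range +; off-color product -; pressure fluctuation +
(C) catalyst deactivation — does not account for pressure fluctuation
(D) filter breakthrough — does not account for level alarm, viscosity out of range, off-color product
(A) alone accounts for all the evidence.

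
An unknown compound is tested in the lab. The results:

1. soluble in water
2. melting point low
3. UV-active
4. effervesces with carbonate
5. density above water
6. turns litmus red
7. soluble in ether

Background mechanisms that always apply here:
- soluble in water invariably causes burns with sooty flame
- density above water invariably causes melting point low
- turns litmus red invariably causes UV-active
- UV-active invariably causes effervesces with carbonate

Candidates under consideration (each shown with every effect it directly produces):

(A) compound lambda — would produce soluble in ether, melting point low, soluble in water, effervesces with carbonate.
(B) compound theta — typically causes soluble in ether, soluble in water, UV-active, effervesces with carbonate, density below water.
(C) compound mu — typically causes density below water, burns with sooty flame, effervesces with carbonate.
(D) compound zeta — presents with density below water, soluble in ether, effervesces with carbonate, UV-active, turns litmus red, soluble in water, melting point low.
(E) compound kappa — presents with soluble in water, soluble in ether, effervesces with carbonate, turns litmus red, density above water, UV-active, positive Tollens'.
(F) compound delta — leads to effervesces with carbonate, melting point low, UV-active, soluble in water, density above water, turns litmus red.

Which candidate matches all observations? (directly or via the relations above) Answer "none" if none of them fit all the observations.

Checking each candidate against the observations:
(A) compound lambda — soluble in water yes; melting point low yes; UV-active NO; effervesces with carbonate yes; density above water NO; turns litmus red NO; soluble in ether yes
(B) compound theta — fails on melting point low, density above water, turns litmus red (predicts density below water, not density above water)
(C) compound mu — fails on soluble in water, melting point low, UV-active, density above water, turns litmus red, soluble in ether (predicts density below water, not density above water)
(D) compound zeta — soluble in water yes; melting point low yes; UV-active yes; effervesces with carbonate yes; density above water NO; turns litmus red yes; soluble in ether yes
(E) compound kappa — accounts for every observation (melting point low through density above water → melting point low)
(F) compound delta — does not account for soluble in ether
(E) is the only candidate with no mismatches.

E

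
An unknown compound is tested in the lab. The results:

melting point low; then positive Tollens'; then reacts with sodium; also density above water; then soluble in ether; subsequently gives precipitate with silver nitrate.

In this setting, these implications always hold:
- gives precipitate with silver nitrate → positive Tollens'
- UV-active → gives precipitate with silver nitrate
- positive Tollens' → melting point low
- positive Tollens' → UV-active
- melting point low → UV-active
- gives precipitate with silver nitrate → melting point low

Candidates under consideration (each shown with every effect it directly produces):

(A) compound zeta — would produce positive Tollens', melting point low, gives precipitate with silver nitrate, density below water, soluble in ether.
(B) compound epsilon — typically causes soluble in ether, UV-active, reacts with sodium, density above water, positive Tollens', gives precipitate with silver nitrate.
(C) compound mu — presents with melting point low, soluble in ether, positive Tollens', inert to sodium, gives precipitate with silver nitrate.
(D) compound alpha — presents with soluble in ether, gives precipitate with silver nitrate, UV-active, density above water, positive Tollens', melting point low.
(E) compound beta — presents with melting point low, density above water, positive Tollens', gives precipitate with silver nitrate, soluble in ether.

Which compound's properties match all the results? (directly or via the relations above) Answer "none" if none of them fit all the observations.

Checking each candidate against the observations:
(A) compound zeta — fails on reacts with sodium, density above water (predicts density below water, not density above water)
(B) compound epsilon — melting point low match (via positive Tollens' → melting point low); positive Tollens' match; reacts with sodium match; density above water match; soluble in ether match; gives precipitate with silver nitrate match
(C) compound mu — melting point low match; positive Tollens' match; reacts with sodium miss; density above water miss; soluble in ether match; gives precipitate with silver nitrate match
(D) compound alpha — melting point low match; positive Tollens' match; reacts with sodium miss; density above water match; soluble in ether match; gives precipitate with silver nitrate match
(E) compound beta — does not account for reacts with sodium
Only (B) is consistent with every observation.

B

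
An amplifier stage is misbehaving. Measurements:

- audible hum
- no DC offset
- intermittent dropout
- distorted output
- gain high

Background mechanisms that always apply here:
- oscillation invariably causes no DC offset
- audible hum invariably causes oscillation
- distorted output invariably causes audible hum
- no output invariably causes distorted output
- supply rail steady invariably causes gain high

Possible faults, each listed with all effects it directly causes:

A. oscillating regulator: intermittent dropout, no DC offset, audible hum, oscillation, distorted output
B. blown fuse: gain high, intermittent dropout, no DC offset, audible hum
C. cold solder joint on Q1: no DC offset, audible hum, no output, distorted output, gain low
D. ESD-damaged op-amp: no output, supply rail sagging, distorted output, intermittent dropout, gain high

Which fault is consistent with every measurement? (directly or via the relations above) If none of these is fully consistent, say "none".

D

Checking each candidate against the observations:
(A) oscillating regulator — does not account for gain high
(B) blown fuse — audible hum match; no DC offset match; intermittent dropout match; distorted output miss; gain high match
(C) cold solder joint on Q1 — audible hum match; no DC offset match; intermittent dropout miss; distorted output match; gain high miss
(D) ESD-damaged op-amp — audible hum match (through distorted output → audible hum); no DC offset match (through distorted output → audible hum → oscillation → no DC offset); intermittent dropout match; distorted output match; gain high match
(D) is the only candidate with no mismatches.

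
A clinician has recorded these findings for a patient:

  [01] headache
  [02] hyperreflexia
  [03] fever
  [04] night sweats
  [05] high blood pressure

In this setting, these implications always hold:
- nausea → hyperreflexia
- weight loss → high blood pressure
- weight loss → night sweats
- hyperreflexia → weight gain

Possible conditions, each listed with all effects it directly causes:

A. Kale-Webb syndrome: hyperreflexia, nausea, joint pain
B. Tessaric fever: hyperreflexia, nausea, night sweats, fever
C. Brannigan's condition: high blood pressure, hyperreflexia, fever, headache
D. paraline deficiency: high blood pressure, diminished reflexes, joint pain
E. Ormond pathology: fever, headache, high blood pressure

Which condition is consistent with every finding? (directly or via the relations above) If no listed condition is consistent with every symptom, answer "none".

Testing each hypothesis:
(A) Kale-Webb syndrome — headache miss; hyperreflexia match; fever miss; night sweats miss; high blood pressure miss
(B) Tessaric fever — headache miss; hyperreflexia match; fever match; night sweats match; high blood pressure miss
(C) Brannigan's condition — does not account for night sweats
(D) paraline deficiency — fails on headache, hyperreflexia, fever, night sweats (predicts diminished reflexes, not hyperreflexia)
(E) Ormond pathology — headache match; hyperreflexia miss; fever match; night sweats miss; high blood pressure match
Every candidate fails on at least one observation.

none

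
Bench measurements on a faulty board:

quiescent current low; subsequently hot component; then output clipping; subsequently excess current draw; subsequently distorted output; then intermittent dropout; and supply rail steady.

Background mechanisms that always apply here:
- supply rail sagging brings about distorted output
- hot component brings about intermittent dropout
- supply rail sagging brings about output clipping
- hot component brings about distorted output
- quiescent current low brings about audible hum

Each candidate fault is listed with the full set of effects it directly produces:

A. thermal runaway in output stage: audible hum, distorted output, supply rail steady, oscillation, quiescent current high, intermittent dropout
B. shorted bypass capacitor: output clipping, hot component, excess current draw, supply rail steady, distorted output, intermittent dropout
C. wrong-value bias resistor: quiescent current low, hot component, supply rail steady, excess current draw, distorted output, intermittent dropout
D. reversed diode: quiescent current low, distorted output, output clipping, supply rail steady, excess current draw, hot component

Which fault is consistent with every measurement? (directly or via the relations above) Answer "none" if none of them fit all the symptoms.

D

For each candidate, compare predicted effects to what was observed:
(A) thermal runaway in output stage — fails on quiescent current low, hot component, output clipping, excess current draw (predicts quiescent current high, not quiescent current low)
(B) shorted bypass capacitor — does not account for quiescent current low
(C) wrong-value bias resistor — quiescent current low match; hot component match; output clipping miss; excess current draw match; distorted output match; intermittent dropout match; supply rail steady match
(D) reversed diode — quiescent current low match; hot component match; output clipping match; excess current draw match; distorted output match; intermittent dropout match (through hot component → intermittent dropout); supply rail steady match
(D) alone accounts for all the evidence.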